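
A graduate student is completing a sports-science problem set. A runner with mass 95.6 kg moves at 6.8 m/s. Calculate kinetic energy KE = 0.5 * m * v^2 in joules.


v^2 = 6.8^2 = 46.24
KE = 0.5 * 95.6 * 46.24
= 2210.27 J

2210.27 J


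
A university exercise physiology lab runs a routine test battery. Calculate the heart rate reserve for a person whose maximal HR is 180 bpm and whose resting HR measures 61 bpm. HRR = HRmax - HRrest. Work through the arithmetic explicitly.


HRmax = 180 bpm
HRrest = 61 bpm
HRR = 180 - 61 = 119 bpm

119 bpm


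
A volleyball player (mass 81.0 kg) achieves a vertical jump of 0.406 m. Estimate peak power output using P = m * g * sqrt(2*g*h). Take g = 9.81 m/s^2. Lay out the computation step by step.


2 * g * h = 2 * 9.81 * 0.406 = 7.96572
sqrt(7.96572) = 2.822361 m/s
P = 81.0 * 9.81 * 2.822361 = 2242.68 W

2242.68 W


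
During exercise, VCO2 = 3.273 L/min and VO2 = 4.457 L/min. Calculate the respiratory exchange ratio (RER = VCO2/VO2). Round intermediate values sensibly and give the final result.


RER = VCO2 / VO2
= 3.273 / 4.457
= 0.7344

0.7344


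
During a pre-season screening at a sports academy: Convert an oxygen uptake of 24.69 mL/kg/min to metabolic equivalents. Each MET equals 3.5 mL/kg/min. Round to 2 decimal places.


One MET = 3.5 mL/kg/min
Number of METs = 24.69 / 3.5
= 7.05 METs

7.05 METs


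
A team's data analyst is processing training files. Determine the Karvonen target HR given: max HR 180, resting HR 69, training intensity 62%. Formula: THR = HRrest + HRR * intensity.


HRR = HRmax - HRrest = 180 - 69 = 111
THR = 69 + 111 * 0.62
= 137.82 bpm

137.82 bpm


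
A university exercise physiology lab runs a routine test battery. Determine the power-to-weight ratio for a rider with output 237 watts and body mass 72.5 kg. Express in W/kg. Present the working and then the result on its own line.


P/W = 237 / 72.5 = 3.269 W/kg

3.269 W/kg


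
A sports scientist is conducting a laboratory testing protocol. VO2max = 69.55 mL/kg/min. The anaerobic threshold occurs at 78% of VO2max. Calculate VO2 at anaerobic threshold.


AT fraction = 78 / 100 = 0.78
AT VO2 = 69.55 * 0.78
= 54.25 mL/kg/min

54.25 mL/kg/min


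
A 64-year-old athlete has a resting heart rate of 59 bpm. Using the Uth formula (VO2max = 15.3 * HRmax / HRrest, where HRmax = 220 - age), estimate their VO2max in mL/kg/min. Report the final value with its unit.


HRmax = 220 - 64 = 156 bpm
Ratio = HRmax / HRrest = 156 / 59 = 2.6441
VO2max = 15.3 * 2.6441 = 40.45 mL/kg/min

40.45 mL/kg/min


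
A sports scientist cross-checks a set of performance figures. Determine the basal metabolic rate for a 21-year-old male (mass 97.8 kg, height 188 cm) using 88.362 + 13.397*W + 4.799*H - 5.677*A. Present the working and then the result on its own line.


BMR = 88.362 + 13.397*97.8 + 4.799*188 - 5.677*21
= 2181.58 kcal/day

2181.58 kcal/day


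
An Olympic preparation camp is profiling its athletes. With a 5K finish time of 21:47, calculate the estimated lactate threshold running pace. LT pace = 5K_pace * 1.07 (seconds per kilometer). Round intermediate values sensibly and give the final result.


Race duration = 1307 s for 5 km
Average pace = 1307 / 5 = 261.4 s/km
LT pace = 261.4 * 1.07
= 279.7 s/km

279.7 s/km


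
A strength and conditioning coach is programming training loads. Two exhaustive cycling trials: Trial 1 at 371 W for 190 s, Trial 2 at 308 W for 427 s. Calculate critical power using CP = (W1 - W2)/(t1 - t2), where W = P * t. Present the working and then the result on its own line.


W1 = 371 * 190 = 70490 J
W2 = 308 * 427 = 131516 J
CP = (70490 - 131516) / (190 - 427)
= -61026 / -237
= 257.49 W

257.49 W


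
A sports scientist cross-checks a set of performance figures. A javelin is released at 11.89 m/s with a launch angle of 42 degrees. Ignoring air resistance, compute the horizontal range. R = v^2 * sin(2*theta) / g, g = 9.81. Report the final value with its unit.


Launch speed squared = 141.3721
sin(2 * 42 deg) = 0.994522
Range = 141.3721 * 0.994522 / 9.81
= 14.332 m

14.332 m


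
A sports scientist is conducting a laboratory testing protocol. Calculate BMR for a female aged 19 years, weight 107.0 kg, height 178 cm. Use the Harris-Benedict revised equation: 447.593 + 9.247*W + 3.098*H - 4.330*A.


Substituting values:
W term = 9.247 * 107.0 = 989.429
H term = 3.098 * 178 = 551.444
A term = 4.330 * 19 = 82.27
BMR = 1906.2 kcal/day

1906.2 kcal/day


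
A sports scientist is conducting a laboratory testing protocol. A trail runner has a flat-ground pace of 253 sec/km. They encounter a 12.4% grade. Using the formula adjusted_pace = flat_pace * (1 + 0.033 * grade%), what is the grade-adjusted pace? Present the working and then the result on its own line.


Grade factor = 1 + 0.033 * 12.4 = 1.4092
Adjusted = 253 * 1.4092 = 356.53 sec/km

356.53 s/km


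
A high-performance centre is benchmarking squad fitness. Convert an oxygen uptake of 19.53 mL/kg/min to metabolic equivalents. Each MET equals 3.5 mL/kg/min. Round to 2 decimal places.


One MET = 3.5 mL/kg/min
Number of METs = 19.53 / 3.5
= 5.58 METs

5.58 METs


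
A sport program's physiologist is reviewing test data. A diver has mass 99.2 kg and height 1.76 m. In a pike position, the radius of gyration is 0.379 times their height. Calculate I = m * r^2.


r = 0.379 * 1.76 = 0.66704 m
I = m * r^2 = 99.2 * 0.444942 = 44.138 kg*m^2

44.138 kg*m^2


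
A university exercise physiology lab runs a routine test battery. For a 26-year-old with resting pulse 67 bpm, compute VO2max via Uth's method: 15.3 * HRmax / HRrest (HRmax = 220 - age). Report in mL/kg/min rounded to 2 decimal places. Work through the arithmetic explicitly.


Step 1: HRmax = 220 - 26 = 194 bpm
Step 2: Ratio = 194 / 67 = 2.8955
Step 3: VO2max = 15.3 * 2.8955 = 44.3 mL/kg/min

44.3 mL/kg/min


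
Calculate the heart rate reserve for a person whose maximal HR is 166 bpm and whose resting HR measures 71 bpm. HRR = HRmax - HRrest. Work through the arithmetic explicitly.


HRmax = 166 bpm
HRrest = 71 bpm
HRR = 166 - 71 = 95 bpm

95 bpm


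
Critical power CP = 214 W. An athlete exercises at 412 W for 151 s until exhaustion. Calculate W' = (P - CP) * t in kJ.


P - CP = 412 - 214 = 198 W
W' = 198 * 151 = 29898 J
= 29898 / 1000 = 29.898 kJ

29.898 kJ


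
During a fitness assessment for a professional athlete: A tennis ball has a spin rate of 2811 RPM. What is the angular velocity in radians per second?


Convert RPM to rad/s: multiply by 2*pi and divide by 60
omega = 2811 * 2 * pi / 60
= 294.367 rad/s

294.367 rad/s


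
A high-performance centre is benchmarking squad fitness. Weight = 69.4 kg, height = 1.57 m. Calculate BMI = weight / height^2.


height^2 = 1.57^2 = 2.4649
BMI = 69.4 / 2.4649 = 28.16 kg/m^2

28.16 kg/m^2


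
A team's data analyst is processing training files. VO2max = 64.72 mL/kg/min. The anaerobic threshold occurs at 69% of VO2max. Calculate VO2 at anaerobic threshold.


AT fraction = 69 / 100 = 0.69
AT VO2 = 64.72 * 0.69
= 44.66 mL/kg/min

44.66 mL/kg/min


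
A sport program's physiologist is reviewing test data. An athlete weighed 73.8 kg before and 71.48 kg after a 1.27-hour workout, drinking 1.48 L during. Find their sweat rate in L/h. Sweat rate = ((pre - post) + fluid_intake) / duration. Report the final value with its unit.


Body mass change = 2.32 kg
Total sweat loss = 2.32 + 1.48 = 3.8 L
Rate = 3.8 / 1.27 = 2.992 L/h

2.992 L/h


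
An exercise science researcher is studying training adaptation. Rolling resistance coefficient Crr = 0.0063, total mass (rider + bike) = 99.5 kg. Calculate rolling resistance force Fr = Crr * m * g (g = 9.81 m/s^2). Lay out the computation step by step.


Fr = Crr * m * g
= 0.0063 * 99.5 * 9.81
= 6.149 N

6.149 N


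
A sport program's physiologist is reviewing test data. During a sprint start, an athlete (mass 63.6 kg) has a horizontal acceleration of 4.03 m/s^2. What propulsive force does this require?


Propulsive force = mass * acceleration
= 63.6 kg * 4.03 m/s^2
= 256.31 N

256.31 N


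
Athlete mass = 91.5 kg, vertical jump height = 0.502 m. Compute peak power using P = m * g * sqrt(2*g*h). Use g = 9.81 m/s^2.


sqrt(2 * 9.81 * 0.502) = sqrt(9.84924) = 3.13835 m/s
P = 91.5 * 9.81 * 3.13835
= 2817.03 W

2817.03 W


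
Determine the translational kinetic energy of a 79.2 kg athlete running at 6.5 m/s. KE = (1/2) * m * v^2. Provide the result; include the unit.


KE = 0.5 * m * v^2
= 0.5 * 79.2 * 6.5^2
= 0.5 * 79.2 * 42.25
= 1673.1 J

1673.1 J


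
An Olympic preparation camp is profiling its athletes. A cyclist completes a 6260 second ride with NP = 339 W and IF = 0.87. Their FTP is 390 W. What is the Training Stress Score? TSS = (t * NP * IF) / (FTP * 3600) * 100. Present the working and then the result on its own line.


t * NP * IF = 6260 * 339 * 0.87 = 1846261.8
FTP * 3600 = 1404000
TSS = (1846261.8 / 1404000) * 100 = 131.5

131.5 TSS


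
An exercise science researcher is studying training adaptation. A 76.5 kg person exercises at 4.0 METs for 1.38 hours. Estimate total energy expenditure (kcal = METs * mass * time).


Energy = METs * mass(kg) * time(h)
= 4.0 * 76.5 * 1.38
= 422.28 kcal

422.28 kcal


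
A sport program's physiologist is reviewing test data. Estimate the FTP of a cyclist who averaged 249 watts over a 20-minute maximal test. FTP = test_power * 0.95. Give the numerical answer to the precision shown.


FTP = 249 * 0.95 = 236.55 W

236.55 W


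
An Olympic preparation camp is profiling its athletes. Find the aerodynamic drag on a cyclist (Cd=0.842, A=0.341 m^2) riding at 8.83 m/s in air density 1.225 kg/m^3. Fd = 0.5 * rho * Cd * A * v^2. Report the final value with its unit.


Fd = 0.5 * 1.225 * 0.842 * 0.341 * 8.83^2
= 0.5 * 1.225 * 0.842 * 0.341 * 77.9689
= 13.712 N

13.712 N


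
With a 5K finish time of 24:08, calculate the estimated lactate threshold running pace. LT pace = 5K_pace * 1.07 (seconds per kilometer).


Race duration = 1448 s for 5 km
Average pace = 1448 / 5 = 289.6 s/km
LT pace = 289.6 * 1.07
= 309.87 s/km

309.87 s/km


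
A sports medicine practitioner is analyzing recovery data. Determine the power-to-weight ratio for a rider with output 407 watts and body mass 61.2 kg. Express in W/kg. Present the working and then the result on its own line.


P/W = 407 / 61.2 = 6.65 W/kg

6.65 W/kg


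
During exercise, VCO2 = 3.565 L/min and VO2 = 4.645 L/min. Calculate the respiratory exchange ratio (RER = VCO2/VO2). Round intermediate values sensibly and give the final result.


RER = VCO2 / VO2
= 3.565 / 4.645
= 0.7675

0.7675


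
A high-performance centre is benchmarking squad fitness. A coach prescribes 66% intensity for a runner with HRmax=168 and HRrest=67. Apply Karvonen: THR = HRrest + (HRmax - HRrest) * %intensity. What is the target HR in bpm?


Heart rate reserve = 168 - 67 = 101
Intensity fraction = 66 / 100 = 0.66
THR = 67 + 101 * 0.66 = 133.66 bpm

133.66 bpm


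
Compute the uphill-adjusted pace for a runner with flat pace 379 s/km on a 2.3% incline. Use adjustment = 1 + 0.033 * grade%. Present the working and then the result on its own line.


Adjustment factor = 1 + 0.033 * 2.3 = 1.0759
Grade-adjusted pace = 379 * 1.0759 = 407.77 s/km

407.77 s/km


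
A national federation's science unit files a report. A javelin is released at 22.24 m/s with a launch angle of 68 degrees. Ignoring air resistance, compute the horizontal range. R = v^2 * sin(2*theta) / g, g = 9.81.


Launch speed squared = 494.6176
sin(2 * 68 deg) = 0.694658
Range = 494.6176 * 0.694658 / 9.81
= 35.024 m

35.024 m


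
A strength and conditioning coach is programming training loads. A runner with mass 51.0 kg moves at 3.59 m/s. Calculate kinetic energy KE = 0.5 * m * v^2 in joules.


v^2 = 3.59^2 = 12.8881
KE = 0.5 * 51.0 * 12.8881
= 328.65 J

328.65 J


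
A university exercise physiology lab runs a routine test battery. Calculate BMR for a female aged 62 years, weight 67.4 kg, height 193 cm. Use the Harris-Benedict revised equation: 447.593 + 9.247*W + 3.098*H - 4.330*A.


Substituting values:
W term = 9.247 * 67.4 = 623.2478
H term = 3.098 * 193 = 597.914
A term = 4.330 * 62 = 268.46
BMR = 1400.29 kcal/day

1400.29 kcal/day


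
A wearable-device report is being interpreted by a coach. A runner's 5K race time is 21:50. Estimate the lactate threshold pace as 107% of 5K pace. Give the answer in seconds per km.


Total race time = 21*60 + 50 = 1310 seconds
5K pace = 1310 / 5 = 262.0 sec/km
LT pace = 262.0 * 1.07 = 280.34 sec/km

280.34 s/km


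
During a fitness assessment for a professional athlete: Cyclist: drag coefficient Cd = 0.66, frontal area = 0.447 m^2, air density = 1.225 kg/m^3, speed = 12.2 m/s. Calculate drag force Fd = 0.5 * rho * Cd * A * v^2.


v^2 = 12.2^2 = 148.84
Fd = 0.5 * 1.225 * 0.66 * 0.447 * 148.84
= 26.895 N

26.895 N


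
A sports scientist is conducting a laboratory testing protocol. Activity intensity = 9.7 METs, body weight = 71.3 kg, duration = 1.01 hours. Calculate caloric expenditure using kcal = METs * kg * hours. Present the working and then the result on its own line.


kcal = 9.7 * 71.3 * 1.01
= 691.61 * 1.01
= 698.53 kcal

698.53 kcal


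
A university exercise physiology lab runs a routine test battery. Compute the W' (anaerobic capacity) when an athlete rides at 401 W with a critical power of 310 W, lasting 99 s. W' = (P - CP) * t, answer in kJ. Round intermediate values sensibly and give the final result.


Above-CP power = 91 W
Duration = 99 s
W' = 91 * 99 = 9009 J
Convert: 9009 / 1000 = 9.009 kJ

9.009 kJ


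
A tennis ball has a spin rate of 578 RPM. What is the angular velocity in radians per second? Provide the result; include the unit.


Convert RPM to rad/s: multiply by 2*pi and divide by 60
omega = 578 * 2 * pi / 60
= 60.528 rad/s

60.528 rad/s


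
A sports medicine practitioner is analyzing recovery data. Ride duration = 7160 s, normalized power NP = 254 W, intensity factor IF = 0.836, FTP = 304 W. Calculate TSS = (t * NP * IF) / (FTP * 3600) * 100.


Numerator = 7160 * 254 * 0.836 = 1520383.04
Denominator = 304 * 3600 = 1094400
TSS = 1520383.04 / 1094400 * 100
= 138.92

138.92 TSS


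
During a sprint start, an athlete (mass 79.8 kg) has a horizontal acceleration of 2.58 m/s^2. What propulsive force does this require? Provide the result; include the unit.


Propulsive force = mass * acceleration
= 79.8 kg * 2.58 m/s^2
= 205.88 N

205.88 N


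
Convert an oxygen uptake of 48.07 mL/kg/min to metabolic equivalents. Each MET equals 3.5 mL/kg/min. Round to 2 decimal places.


One MET = 3.5 mL/kg/min
Number of METs = 48.07 / 3.5
= 13.73 METs

13.73 METs


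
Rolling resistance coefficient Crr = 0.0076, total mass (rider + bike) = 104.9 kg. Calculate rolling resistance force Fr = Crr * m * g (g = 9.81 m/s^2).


Fr = Crr * m * g
= 0.0076 * 104.9 * 9.81
= 7.821 N

7.821 N


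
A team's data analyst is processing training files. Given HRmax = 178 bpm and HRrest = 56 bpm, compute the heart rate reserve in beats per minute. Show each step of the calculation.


Heart rate reserve = maximum HR minus resting HR
HRR = 178 - 56 = 122 bpm

122 bpm


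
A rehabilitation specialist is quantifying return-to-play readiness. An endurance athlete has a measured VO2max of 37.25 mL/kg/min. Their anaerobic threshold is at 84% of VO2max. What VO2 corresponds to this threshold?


Anaerobic threshold VO2 = VO2max * 84%
= 37.25 * 0.84
= 31.29 mL/kg/min

31.29 mL/kg/min


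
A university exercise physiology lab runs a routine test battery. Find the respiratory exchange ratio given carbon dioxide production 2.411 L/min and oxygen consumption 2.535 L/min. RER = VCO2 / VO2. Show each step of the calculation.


VCO2 = 2.411 L/min
VO2 = 2.535 L/min
RER = 2.411 / 2.535 = 0.9511

0.9511


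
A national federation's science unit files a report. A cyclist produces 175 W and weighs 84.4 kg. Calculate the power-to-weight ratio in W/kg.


P/W = power / mass
= 175 / 84.4
= 2.073 W/kg

2.073 W/kg


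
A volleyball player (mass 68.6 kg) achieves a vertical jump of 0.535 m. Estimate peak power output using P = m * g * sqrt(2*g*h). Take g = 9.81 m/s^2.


2 * g * h = 2 * 9.81 * 0.535 = 10.4967
sqrt(10.4967) = 3.239861 m/s
P = 68.6 * 9.81 * 3.239861 = 2180.32 W

2180.32 W


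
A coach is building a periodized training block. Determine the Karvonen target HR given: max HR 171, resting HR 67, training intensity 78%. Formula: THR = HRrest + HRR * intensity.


HRR = HRmax - HRrest = 171 - 67 = 104
THR = 67 + 104 * 0.78
= 148.12 bpm

148.12 bpm


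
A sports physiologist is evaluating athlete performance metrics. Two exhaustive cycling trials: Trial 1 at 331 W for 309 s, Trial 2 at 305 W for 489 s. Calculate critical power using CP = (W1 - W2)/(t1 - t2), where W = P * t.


W1 = 331 * 309 = 102279 J
W2 = 305 * 489 = 149145 J
CP = (102279 - 149145) / (309 - 489)
= -46866 / -180
= 260.37 W

260.37 W


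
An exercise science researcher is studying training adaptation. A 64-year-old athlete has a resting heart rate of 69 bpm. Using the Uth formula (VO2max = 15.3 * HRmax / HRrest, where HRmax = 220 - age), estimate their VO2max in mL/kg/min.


HRmax = 220 - 64 = 156 bpm
Ratio = HRmax / HRrest = 156 / 69 = 2.2609
VO2max = 15.3 * 2.2609 = 34.59 mL/kg/min

34.59 mL/kg/min


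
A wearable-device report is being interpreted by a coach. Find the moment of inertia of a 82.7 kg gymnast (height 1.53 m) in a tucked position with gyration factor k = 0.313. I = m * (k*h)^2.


Radius of gyration = 0.313 * 1.53 = 0.47889 m
I = 82.7 * 0.47889^2
= 82.7 * 0.229336
= 18.966 kg*m^2

18.966 kg*m^2


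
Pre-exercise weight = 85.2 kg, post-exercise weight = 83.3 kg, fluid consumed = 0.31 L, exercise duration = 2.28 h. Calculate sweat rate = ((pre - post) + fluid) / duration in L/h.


Weight loss = 85.2 - 83.3 = 1.9 kg (approx L)
Total sweat = 1.9 + 0.31 = 2.21 L
Sweat rate = 2.21 / 2.28 = 0.969 L/h

0.969 L/h


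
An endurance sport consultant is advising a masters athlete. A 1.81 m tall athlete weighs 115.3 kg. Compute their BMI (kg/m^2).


height^2 = 3.2761 m^2
BMI = 115.3 / 3.2761 = 35.19 kg/m^2

35.19 kg/m^2


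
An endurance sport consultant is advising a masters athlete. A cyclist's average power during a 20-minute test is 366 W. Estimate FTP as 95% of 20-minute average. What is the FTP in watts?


FTP = 20-min power * 0.95
= 366 * 0.95
= 347.7 W

347.7 W


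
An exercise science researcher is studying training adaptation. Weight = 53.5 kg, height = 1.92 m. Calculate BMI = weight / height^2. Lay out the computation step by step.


height^2 = 1.92^2 = 3.6864
BMI = 53.5 / 3.6864 = 14.51 kg/m^2

14.51 kg/m^2


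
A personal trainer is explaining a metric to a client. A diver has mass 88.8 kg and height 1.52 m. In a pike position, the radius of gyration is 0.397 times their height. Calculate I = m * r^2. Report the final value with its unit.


r = 0.397 * 1.52 = 0.60344 m
I = m * r^2 = 88.8 * 0.36414 = 32.336 kg*m^2

32.336 kg*m^2


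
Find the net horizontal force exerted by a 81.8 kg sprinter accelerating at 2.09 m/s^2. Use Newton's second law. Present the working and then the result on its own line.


Newton's second law: F = m * a
F = 81.8 * 2.09 = 170.96 N

170.96 N


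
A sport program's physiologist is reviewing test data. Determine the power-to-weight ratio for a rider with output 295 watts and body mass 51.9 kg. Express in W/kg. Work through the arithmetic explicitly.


P/W = 295 / 51.9 = 5.684 W/kg

5.684 W/kg


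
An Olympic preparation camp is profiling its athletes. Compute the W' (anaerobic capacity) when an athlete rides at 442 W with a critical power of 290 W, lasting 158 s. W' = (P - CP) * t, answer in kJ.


Above-CP power = 152 W
Duration = 158 s
W' = 152 * 158 = 24016 J
Convert: 24016 / 1000 = 24.016 kJ

24.016 kJ


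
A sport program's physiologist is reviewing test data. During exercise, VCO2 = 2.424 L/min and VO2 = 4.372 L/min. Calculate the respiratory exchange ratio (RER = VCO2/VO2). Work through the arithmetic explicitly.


RER = VCO2 / VO2
= 2.424 / 4.372
= 0.5544

0.5544


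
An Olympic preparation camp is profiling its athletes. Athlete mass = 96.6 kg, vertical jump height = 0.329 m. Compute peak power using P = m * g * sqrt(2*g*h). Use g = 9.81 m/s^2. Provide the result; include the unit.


sqrt(2 * 9.81 * 0.329) = sqrt(6.45498) = 2.540665 m/s
P = 96.6 * 9.81 * 2.540665
= 2407.65 W

2407.65 W


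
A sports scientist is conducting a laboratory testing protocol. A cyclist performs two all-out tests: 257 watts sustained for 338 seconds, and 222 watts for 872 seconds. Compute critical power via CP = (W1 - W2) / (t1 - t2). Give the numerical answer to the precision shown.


W1 = P1 * t1 = 257 * 338 = 86866 J
W2 = P2 * t2 = 222 * 872 = 193584 J
CP = (86866 - 193584) / (338 - 872)
= 199.85 W

199.85 W


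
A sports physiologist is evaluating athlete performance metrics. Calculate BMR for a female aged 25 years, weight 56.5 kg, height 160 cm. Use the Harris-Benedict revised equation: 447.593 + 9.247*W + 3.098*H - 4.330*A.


Substituting values:
W term = 9.247 * 56.5 = 522.4555
H term = 3.098 * 160 = 495.68
A term = 4.330 * 25 = 108.25
BMR = 1357.48 kcal/day

1357.48 kcal/day


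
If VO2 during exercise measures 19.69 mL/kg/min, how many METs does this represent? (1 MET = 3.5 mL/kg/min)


METs = VO2 / 3.5 = 19.69 / 3.5 = 5.63

5.63 METs


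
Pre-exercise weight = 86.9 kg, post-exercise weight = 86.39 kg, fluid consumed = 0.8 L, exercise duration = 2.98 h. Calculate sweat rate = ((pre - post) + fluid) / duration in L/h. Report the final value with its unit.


Weight loss = 86.9 - 86.39 = 0.51 kg (approx L)
Total sweat = 0.51 + 0.8 = 1.31 L
Sweat rate = 1.31 / 2.98 = 0.44 L/h

0.44 L/h


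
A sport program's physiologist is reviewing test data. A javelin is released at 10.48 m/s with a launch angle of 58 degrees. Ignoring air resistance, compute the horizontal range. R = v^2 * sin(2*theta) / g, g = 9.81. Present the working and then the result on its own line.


Launch speed squared = 109.8304
sin(2 * 58 deg) = 0.898794
Range = 109.8304 * 0.898794 / 9.81
= 10.063 m

10.063 m


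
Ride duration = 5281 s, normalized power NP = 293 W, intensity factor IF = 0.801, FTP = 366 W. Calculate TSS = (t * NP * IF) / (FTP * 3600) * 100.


Numerator = 5281 * 293 * 0.801 = 1239413.733
Denominator = 366 * 3600 = 1317600
TSS = 1239413.733 / 1317600 * 100
= 94.07

94.07 TSS


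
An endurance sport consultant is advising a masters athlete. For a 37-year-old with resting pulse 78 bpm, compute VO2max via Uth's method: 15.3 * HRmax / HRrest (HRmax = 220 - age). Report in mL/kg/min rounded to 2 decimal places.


Step 1: HRmax = 220 - 37 = 183 bpm
Step 2: Ratio = 183 / 78 = 2.3462
Step 3: VO2max = 15.3 * 2.3462 = 35.9 mL/kg/min

35.9 mL/kg/min


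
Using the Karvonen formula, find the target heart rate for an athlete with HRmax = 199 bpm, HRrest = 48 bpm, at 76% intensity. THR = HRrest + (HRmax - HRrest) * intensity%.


HRR = 199 - 48 = 151
THR = 48 + 151 * 0.76
= 48 + 114.76
= 162.76 bpm

162.76 bpm


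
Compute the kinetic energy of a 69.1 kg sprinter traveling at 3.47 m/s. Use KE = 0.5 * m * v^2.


Velocity squared = 12.0409
KE = 0.5 * 69.1 * 12.0409 = 416.01 J

416.01 J


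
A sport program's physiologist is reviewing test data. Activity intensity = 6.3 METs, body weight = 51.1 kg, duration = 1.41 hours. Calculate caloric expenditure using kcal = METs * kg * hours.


kcal = 6.3 * 51.1 * 1.41
= 321.93 * 1.41
= 453.92 kcal

453.92 kcal


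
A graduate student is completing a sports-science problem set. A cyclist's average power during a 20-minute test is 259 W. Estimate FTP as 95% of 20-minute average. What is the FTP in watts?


FTP = 20-min power * 0.95
= 259 * 0.95
= 246.05 W

246.05 W


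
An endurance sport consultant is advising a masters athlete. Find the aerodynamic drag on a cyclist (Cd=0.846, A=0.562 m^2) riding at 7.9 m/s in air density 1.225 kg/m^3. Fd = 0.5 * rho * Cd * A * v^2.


Fd = 0.5 * 1.225 * 0.846 * 0.562 * 7.9^2
= 0.5 * 1.225 * 0.846 * 0.562 * 62.41
= 18.175 N

18.175 N


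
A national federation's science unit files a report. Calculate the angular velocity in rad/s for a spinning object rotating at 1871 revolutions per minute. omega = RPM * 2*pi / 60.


omega = RPM * 2*pi / 60
= 1871 * 6.28318531 / 60
= 195.931 rad/s

195.931 rad/s


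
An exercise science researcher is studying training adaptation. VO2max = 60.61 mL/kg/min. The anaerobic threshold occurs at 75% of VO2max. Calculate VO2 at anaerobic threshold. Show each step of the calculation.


AT fraction = 75 / 100 = 0.75
AT VO2 = 60.61 * 0.75
= 45.46 mL/kg/min

45.46 mL/kg/min


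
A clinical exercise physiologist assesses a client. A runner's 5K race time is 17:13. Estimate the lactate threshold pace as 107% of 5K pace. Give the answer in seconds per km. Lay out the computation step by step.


Total race time = 17*60 + 13 = 1033 seconds
5K pace = 1033 / 5 = 206.6 sec/km
LT pace = 206.6 * 1.07 = 221.06 sec/km

221.06 s/km


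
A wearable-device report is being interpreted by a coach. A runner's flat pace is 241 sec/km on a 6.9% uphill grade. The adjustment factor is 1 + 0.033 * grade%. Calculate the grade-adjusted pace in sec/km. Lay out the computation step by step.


Factor = 1 + 0.033 * 6.9 = 1.2277
Adjusted pace = 241 * 1.2277
= 295.88 sec/km

295.88 s/km


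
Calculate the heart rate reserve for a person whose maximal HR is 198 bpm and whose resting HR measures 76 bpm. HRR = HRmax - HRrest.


HRmax = 198 bpm
HRrest = 76 bpm
HRR = 198 - 76 = 122 bpm

122 bpm


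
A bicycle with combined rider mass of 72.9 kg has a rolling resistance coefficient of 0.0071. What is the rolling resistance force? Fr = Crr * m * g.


Fr = 0.0071 * 72.9 * 9.81
= 0.51759 * 9.81
= 5.078 N

5.078 N


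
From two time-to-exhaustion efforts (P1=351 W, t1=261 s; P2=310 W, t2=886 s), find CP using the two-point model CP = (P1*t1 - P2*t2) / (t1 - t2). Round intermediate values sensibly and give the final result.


Work in trial 1 = 91611 J
Work in trial 2 = 274660 J
Delta work = -183049 J
Delta time = -625 s
CP = -183049 / -625 = 292.88 W

292.88 W


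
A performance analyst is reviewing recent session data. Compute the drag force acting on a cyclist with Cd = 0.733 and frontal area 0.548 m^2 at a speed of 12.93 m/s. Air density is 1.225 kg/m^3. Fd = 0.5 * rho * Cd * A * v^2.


Step 1: v^2 = 167.1849
Step 2: Fd = 0.5 * 1.225 * 0.733 * 0.548 * 167.1849
= 41.133 N

41.133 N


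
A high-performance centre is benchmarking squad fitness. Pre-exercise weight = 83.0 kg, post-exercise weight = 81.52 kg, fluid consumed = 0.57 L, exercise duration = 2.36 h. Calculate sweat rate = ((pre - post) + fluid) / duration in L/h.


Weight loss = 83.0 - 81.52 = 1.48 kg (approx L)
Total sweat = 1.48 + 0.57 = 2.05 L
Sweat rate = 2.05 / 2.36 = 0.869 L/h

0.869 L/h


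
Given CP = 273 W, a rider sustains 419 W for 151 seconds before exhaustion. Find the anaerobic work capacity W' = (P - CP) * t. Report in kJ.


Excess power = 419 - 273 = 146 W
Work above CP = 146 * 151 = 22046 J
W' = 22.046 kJ

22.046 kJ


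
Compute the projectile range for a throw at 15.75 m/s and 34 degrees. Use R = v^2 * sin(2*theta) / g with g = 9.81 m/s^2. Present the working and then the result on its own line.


Two times the angle = 68 degrees
sin(68) = 0.927184
R = 248.0625 * 0.927184 / 9.81 = 23.445 m

23.445 m


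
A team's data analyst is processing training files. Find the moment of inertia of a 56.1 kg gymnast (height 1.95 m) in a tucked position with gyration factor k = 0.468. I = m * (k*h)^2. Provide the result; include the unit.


Radius of gyration = 0.468 * 1.95 = 0.9126 m
I = 56.1 * 0.9126^2
= 56.1 * 0.832839
= 46.722 kg*m^2

46.722 kg*m^2


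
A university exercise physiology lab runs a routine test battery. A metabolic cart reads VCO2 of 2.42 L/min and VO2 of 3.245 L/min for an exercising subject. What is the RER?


RER = VCO2 / VO2 = 2.42 / 3.245 = 0.7458

0.7458


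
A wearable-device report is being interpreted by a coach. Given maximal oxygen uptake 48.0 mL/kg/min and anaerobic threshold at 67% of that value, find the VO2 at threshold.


Percentage as decimal = 0.67
VO2 at AT = 48.0 * 0.67 = 32.16 mL/kg/min

32.16 mL/kg/min


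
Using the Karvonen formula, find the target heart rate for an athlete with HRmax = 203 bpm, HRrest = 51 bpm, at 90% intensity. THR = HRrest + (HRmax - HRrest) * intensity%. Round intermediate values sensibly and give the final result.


HRR = 203 - 51 = 152
THR = 51 + 152 * 0.9
= 51 + 136.8
= 187.8 bpm

187.8 bpm


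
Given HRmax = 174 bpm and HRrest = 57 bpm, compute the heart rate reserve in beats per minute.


Heart rate reserve = maximum HR minus resting HR
HRR = 174 - 57 = 117 bpm

117 bpm


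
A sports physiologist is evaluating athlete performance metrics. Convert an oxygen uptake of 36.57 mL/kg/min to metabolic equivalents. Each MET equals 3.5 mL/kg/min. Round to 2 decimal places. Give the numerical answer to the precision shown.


One MET = 3.5 mL/kg/min
Number of METs = 36.57 / 3.5
= 10.45 METs

10.45 METs


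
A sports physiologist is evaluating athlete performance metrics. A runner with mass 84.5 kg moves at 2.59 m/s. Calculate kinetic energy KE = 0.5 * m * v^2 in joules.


v^2 = 2.59^2 = 6.7081
KE = 0.5 * 84.5 * 6.7081
= 283.42 J

283.42 J


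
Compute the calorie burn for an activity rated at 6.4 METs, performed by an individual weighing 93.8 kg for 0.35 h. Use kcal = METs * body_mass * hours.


Product of METs and mass = 6.4 * 93.8 = 600.32
Total kcal = 600.32 * 0.35 = 210.11 kcal

210.11 kcal


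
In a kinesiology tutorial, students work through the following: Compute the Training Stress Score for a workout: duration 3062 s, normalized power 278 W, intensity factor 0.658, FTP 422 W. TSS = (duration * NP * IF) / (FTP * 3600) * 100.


Product = 3062 * 278 * 0.658 = 560113.288
Base = 422 * 3600 = 1519200
TSS = 560113.288 / 1519200 * 100 = 36.87

36.87 TSS


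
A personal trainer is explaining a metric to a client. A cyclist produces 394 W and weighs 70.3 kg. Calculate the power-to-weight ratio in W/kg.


P/W = power / mass
= 394 / 70.3
= 5.605 W/kg

5.605 W/kg


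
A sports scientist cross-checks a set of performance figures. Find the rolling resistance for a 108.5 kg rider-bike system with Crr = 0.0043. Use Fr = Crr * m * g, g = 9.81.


m * g = 108.5 * 9.81 = 1064.385 N
Fr = 0.0043 * 1064.385 = 4.577 N

4.577 N


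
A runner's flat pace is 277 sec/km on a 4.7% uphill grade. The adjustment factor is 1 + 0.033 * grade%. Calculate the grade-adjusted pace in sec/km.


Factor = 1 + 0.033 * 4.7 = 1.1551
Adjusted pace = 277 * 1.1551
= 319.96 sec/km

319.96 s/km


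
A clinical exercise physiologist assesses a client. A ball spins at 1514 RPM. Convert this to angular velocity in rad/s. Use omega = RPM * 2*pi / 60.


omega = 1514 * 2 * pi / 60
= 1514 * 6.28318531 / 60
= 9512.743 / 60
= 158.546 rad/s

158.546 rad/s


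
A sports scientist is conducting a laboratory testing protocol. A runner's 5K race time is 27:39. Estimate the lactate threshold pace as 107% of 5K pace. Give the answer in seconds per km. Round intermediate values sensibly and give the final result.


Total race time = 27*60 + 39 = 1659 seconds
5K pace = 1659 / 5 = 331.8 sec/km
LT pace = 331.8 * 1.07 = 355.03 sec/km

355.03 s/km


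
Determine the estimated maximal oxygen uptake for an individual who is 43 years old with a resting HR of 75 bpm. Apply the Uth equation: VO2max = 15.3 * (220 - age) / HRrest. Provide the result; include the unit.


HRmax = 220 - 43 = 177
VO2max = 15.3 * (177 / 75)
= 15.3 * 2.36
= 36.11 mL/kg/min

36.11 mL/kg/min


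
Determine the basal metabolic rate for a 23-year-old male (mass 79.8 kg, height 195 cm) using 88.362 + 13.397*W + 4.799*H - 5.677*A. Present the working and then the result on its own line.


BMR = 88.362 + 13.397*79.8 + 4.799*195 - 5.677*23
= 1962.68 kcal/day

1962.68 kcal/day


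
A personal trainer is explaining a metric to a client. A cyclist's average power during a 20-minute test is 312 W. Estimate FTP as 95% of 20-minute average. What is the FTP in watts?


FTP = 20-min power * 0.95
= 312 * 0.95
= 296.4 W

296.4 W


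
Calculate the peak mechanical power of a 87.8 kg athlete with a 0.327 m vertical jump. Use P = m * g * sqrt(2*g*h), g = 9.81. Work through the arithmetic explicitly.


First, sqrt(2gh) = sqrt(2 * 9.81 * 0.327)
= sqrt(6.41574) = 2.532931 m/s
Power = 87.8 * 9.81 * 2.532931 = 2181.66 W

2181.66 W


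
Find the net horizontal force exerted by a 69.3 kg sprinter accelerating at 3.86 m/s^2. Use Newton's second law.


Newton's second law: F = m * a
F = 69.3 * 3.86 = 267.5 N

267.5 N


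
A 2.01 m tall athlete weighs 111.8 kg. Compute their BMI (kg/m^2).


height^2 = 4.0401 m^2
BMI = 111.8 / 4.0401 = 27.67 kg/m^2

27.67 kg/m^2


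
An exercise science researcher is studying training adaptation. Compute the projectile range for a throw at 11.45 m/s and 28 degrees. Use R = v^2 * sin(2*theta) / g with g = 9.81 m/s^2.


Two times the angle = 56 degrees
sin(56) = 0.829038
R = 131.1025 * 0.829038 / 9.81 = 11.079 m

11.079 m


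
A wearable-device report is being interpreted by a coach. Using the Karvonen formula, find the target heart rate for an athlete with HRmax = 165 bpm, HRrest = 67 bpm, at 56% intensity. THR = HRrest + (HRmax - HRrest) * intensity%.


HRR = 165 - 67 = 98
THR = 67 + 98 * 0.56
= 67 + 54.88
= 121.88 bpm

121.88 bpm


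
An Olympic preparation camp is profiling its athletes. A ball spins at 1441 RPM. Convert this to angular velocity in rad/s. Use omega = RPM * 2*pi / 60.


omega = 1441 * 2 * pi / 60
= 1441 * 6.28318531 / 60
= 9054.07 / 60
= 150.901 rad/s

150.901 rad/s


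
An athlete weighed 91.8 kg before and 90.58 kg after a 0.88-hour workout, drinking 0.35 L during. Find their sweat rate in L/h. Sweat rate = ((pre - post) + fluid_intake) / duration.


Body mass change = 1.22 kg
Total sweat loss = 1.22 + 0.35 = 1.57 L
Rate = 1.57 / 0.88 = 1.784 L/h

1.784 L/h


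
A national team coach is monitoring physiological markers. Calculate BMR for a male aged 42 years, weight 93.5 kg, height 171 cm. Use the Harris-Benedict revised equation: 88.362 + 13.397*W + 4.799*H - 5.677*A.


Substituting values:
W term = 13.397 * 93.5 = 1252.6195
H term = 4.799 * 171 = 820.629
A term = 5.677 * 42 = 238.434
BMR = 1923.18 kcal/day

1923.18 kcal/day


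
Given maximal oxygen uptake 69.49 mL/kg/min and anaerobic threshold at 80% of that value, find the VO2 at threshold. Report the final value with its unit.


Percentage as decimal = 0.8
VO2 at AT = 69.49 * 0.8 = 55.59 mL/kg/min

55.59 mL/kg/min


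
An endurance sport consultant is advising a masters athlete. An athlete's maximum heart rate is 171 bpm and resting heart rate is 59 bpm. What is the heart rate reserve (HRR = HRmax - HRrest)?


HRR = HRmax - HRrest
= 171 - 59
= 112 bpm

112 bpm


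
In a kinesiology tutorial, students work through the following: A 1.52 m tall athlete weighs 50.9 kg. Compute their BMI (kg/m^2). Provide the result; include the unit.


height^2 = 2.3104 m^2
BMI = 50.9 / 2.3104 = 22.03 kg/m^2

22.03 kg/m^2


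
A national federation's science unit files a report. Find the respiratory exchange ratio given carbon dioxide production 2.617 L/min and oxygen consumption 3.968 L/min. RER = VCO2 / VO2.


VCO2 = 2.617 L/min
VO2 = 3.968 L/min
RER = 2.617 / 3.968 = 0.6595

0.6595


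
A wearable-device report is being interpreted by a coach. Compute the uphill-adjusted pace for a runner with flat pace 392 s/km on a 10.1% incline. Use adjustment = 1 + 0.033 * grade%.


Adjustment factor = 1 + 0.033 * 10.1 = 1.3333
Grade-adjusted pace = 392 * 1.3333 = 522.65 s/km

522.65 s/km


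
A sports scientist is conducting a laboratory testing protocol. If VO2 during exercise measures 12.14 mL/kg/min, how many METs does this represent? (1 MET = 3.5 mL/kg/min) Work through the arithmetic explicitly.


METs = VO2 / 3.5 = 12.14 / 3.5 = 3.47

3.47 METs


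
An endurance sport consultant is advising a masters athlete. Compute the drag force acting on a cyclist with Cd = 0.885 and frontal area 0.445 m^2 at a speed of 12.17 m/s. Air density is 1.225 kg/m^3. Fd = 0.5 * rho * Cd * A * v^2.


Step 1: v^2 = 148.1089
Step 2: Fd = 0.5 * 1.225 * 0.885 * 0.445 * 148.1089
= 35.727 N

35.727 N


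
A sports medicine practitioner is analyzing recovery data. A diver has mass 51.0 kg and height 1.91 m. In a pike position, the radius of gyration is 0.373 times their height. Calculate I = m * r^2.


r = 0.373 * 1.91 = 0.71243 m
I = m * r^2 = 51.0 * 0.507557 = 25.885 kg*m^2

25.885 kg*m^2


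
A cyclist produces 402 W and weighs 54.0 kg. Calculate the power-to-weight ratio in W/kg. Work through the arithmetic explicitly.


P/W = power / mass
= 402 / 54.0
= 7.444 W/kg

7.444 W/kg


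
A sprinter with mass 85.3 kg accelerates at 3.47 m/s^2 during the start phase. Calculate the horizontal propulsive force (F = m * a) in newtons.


F = m * a
= 85.3 * 3.47
= 295.99 N

295.99 N


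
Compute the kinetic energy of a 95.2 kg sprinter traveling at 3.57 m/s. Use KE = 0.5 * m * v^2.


Velocity squared = 12.7449
KE = 0.5 * 95.2 * 12.7449 = 606.66 J

606.66 J


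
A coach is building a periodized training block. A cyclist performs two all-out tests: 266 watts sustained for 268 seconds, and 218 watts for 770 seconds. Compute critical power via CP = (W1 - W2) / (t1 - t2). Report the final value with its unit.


W1 = P1 * t1 = 266 * 268 = 71288 J
W2 = P2 * t2 = 218 * 770 = 167860 J
CP = (71288 - 167860) / (268 - 770)
= 192.37 W

192.37 W


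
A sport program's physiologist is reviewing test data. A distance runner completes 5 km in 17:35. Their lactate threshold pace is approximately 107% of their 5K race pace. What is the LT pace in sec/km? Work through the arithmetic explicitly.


Convert to seconds: 17 min 35 s = 1055 s
Pace per km = 1055 / 5 = 211.0 s/km
LT pace = 211.0 * 1.07 = 225.77 s/km

225.77 s/km


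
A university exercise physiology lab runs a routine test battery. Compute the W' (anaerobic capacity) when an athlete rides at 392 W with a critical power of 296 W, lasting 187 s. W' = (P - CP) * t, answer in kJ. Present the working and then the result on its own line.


Above-CP power = 96 W
Duration = 187 s
W' = 96 * 187 = 17952 J
Convert: 17952 / 1000 = 17.952 kJ

17.952 kJ


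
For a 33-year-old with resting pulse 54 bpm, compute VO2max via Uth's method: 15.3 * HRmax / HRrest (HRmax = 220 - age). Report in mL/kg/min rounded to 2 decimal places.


Step 1: HRmax = 220 - 33 = 187 bpm
Step 2: Ratio = 187 / 54 = 3.463
Step 3: VO2max = 15.3 * 3.463 = 52.98 mL/kg/min

52.98 mL/kg/min


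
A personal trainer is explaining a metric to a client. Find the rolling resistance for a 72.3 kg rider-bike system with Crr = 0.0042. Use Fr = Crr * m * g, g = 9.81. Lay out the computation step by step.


m * g = 72.3 * 9.81 = 709.263 N
Fr = 0.0042 * 709.263 = 2.979 N

2.979 N


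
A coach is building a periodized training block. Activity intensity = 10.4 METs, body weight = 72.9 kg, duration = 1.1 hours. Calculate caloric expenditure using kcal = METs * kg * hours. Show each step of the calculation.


kcal = 10.4 * 72.9 * 1.1
= 758.16 * 1.1
= 833.98 kcal

833.98 kcal


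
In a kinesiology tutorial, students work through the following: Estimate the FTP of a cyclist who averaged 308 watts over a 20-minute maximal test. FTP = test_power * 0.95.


FTP = 308 * 0.95 = 292.6 W

292.6 W


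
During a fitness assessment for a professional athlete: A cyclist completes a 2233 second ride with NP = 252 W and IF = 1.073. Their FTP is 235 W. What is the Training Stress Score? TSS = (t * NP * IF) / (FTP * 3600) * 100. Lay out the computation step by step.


t * NP * IF = 2233 * 252 * 1.073 = 603794.268
FTP * 3600 = 846000
TSS = (603794.268 / 846000) * 100 = 71.37

71.37 TSS
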